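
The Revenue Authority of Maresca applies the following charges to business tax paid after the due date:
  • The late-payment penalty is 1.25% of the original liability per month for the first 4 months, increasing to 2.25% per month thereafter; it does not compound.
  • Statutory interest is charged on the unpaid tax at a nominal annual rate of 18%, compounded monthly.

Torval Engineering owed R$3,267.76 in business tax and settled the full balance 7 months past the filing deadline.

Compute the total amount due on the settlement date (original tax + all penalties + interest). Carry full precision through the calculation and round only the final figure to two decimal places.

R$4,010.67

Penalty, months 1–4: 4 × 1.25% × R$3,267.76 = R$163.39…
Penalty, months 5–7: 3 × 2.25% × R$3,267.76 = R$220.57…
Interest (18%/yr ÷ 12 = 1.5%/month): R$3,267.76 × ((1 + 0.015)^7 − 1) = R$358.9468…
Total = R$3,267.76 + R$383.9618 + R$358.9468… = R$4,010.67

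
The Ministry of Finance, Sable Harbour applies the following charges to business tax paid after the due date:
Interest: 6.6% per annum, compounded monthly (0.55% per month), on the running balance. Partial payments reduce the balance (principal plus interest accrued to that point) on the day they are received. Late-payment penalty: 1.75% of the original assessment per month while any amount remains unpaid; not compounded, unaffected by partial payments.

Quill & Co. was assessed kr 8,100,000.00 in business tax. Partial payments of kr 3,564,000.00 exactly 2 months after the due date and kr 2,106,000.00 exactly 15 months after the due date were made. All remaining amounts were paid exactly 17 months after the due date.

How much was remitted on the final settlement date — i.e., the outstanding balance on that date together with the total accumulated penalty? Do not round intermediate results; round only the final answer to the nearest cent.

kr 5,302,503.52

Balance at month 2: kr 8,100,000.0000 × (1 + 0.0055)^2 = kr 8,189,345.0250
After kr 3,564,000.00 payment: kr 8,189,345.0250 − kr 3,564,000.00 = kr 4,625,345.0250
Balance at month 15: kr 4,625,345.0250 × (1 + 0.0055)^13 = kr 4,967,193.8412…
After kr 2,106,000.00 payment: kr 4,967,193.8412… − kr 2,106,000.00 = kr 2,861,193.8412…
Balance at month 17: kr 2,861,193.8412… × (1 + 0.0055)^2 = kr 2,892,753.5246…
Penalty: 17 × 1.75% × kr 8,100,000.00 = kr 2,409,750.00
Final settlement = outstanding balance + penalty = kr 2,892,753.5246… + kr 2,409,750.00 = kr 5,302,503.52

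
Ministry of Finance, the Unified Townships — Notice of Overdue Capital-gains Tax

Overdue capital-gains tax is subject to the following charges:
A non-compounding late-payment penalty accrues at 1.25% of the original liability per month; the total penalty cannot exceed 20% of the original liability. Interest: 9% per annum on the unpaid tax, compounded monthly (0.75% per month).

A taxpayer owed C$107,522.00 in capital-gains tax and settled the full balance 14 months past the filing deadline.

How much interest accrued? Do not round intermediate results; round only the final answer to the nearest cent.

C$11,857.05

Interest: C$107,522.00 × ((1 + 0.0075)^14 − 1) = C$107,522.00 × 0.1102755… = C$11,857.0453…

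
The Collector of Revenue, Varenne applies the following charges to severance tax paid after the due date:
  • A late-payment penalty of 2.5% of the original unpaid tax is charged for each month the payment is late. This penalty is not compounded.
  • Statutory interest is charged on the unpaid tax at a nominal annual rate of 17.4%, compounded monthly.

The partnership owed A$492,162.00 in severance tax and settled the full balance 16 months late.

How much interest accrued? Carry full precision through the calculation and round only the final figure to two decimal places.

A$127,480.08

Interest (17.4%/yr ÷ 12 = 1.45%/month): A$492,162.00 × ((1 + 0.0145)^16 − 1) = A$127,480.0763…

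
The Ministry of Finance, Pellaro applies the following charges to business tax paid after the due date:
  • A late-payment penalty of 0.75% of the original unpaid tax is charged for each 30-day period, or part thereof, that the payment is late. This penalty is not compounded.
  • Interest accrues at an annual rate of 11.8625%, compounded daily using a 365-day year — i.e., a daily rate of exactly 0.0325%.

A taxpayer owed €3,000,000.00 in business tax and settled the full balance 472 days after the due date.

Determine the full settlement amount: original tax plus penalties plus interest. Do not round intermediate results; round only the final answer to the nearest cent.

€3,857,286.45

Penalty periods: ⌈472/30⌉ = 16; penalty = 16 × 0.75% × €3,000,000.00 = €360,000.00
Interest: €3,000,000.00 × ((1 + 0.000325)^472 − 1) = €3,000,000.00 × 0.16576215… = €497,286.4457…
Total = €3,000,000.00 + €360,000.0000 + €497,286.4457… = €3,857,286.45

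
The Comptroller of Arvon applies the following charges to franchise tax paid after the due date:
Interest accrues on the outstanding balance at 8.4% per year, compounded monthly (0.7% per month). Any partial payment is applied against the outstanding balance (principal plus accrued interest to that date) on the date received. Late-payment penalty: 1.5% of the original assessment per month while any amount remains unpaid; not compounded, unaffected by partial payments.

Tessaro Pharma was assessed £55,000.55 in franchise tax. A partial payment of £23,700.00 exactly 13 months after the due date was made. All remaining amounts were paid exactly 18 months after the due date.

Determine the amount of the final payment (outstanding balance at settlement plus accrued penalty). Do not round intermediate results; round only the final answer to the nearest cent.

Balance at month 13: £55,000.5500 × (1 + 0.007)^13 = £60,221.3032…
After £23,700.00 payment: £60,221.3032… − £23,700.00 = £36,521.3032…
Balance at month 18: £36,521.3032… × (1 + 0.007)^5 = £37,817.5700…
Penalty: 18 × 1.5% × £55,000.55 = £14,850.15…
Final settlement = outstanding balance + penalty = £37,817.5700… + £14,850.15… = £52,667.72

£52,667.72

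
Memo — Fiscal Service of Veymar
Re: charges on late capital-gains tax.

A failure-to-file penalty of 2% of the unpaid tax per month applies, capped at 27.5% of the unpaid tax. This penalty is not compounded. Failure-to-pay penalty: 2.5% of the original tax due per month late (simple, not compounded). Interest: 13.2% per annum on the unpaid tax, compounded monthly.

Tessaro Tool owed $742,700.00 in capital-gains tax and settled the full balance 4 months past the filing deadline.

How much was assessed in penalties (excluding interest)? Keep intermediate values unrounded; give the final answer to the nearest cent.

$133,686.00

Failure-to-file: 4 × 2% × $742,700.00 = $59,416.00 (under the 27.5% cap)
Failure-to-pay penalty = 2.5% × $742,700.00 × 4 mo = $74,270.00
Total penalty = $59,416.00 + $74,270.00 = $133,686.00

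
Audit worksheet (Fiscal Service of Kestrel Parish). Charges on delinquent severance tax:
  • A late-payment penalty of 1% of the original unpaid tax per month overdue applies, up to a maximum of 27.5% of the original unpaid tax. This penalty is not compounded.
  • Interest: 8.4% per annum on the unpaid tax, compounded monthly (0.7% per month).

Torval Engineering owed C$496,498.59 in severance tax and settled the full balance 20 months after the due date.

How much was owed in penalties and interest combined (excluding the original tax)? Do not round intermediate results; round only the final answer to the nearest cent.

Penalty: 20 × 1% × C$496,498.59 = C$99,299.72… (below the 27.5% cap of C$136,537.11…)
Interest: C$496,498.59 × ((1 + 0.007)^20 − 1) = C$496,498.59 × 0.1497129… = C$74,332.2527…
Penalties + interest = C$99,299.7180 + C$74,332.2527… = C$173,631.97

C$173,631.97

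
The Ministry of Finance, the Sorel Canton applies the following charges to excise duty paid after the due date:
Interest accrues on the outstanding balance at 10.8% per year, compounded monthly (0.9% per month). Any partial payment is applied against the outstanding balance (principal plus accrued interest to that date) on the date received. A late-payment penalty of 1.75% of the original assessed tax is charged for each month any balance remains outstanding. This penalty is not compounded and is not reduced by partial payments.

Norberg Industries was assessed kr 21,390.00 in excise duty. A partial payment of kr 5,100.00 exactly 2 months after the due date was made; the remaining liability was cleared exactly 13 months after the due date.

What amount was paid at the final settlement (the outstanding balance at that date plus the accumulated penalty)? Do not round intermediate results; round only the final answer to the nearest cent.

Balance at month 2: kr 21,390.0000 × (1 + 0.009)^2 = kr 21,776.7526…
After kr 5,100.00 payment: kr 21,776.7526… − kr 5,100.00 = kr 16,676.7526…
Balance at month 13: kr 16,676.7526… × (1 + 0.009)^11 = kr 18,404.0886…
Penalty: 13 × 1.75% × kr 21,390.00 = kr 4,866.23…
Final settlement = outstanding balance + penalty = kr 18,404.0886… + kr 4,866.23… = kr 23,270.31

kr 23,270.31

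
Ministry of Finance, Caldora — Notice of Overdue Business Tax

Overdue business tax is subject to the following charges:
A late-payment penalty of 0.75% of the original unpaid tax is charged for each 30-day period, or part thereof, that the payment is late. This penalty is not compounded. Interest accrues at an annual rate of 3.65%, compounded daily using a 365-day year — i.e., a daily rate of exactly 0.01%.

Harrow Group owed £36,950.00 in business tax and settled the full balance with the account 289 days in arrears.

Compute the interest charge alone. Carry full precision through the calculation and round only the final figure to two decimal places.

£1,083.38

Interest: £36,950.00 × ((1 + 0.0001)^289 − 1) = £36,950.00 × 0.02932017… = £1,083.3803…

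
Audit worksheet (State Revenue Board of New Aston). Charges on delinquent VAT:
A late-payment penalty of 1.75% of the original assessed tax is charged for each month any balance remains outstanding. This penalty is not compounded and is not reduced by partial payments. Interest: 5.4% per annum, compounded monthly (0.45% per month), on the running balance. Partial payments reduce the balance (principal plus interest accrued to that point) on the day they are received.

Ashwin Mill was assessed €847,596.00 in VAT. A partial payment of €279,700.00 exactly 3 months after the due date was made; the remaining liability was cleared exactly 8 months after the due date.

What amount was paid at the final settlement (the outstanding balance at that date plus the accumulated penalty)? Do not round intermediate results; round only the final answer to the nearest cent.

€711,207.69

Balance at month 3: €847,596.0000 × (1 + 0.0045)^3 = €859,090.1147…
After €279,700.00 payment: €859,090.1147… − €279,700.00 = €579,390.1147…
Balance at month 8: €579,390.1147… × (1 + 0.0045)^5 = €592,544.2479…
Penalty: 8 × 1.75% × €847,596.00 = €118,663.44
Final settlement = outstanding balance + penalty = €592,544.2479… + €118,663.44 = €711,207.69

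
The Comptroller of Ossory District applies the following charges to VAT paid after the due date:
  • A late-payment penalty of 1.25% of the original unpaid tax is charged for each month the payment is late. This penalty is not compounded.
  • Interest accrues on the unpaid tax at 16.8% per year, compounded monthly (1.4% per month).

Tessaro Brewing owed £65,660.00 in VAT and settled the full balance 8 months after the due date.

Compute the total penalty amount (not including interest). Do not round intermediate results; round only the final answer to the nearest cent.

Late-payment penalty: 8 × 1.25% × £65,660.00 = £6,566.00

£6,566.00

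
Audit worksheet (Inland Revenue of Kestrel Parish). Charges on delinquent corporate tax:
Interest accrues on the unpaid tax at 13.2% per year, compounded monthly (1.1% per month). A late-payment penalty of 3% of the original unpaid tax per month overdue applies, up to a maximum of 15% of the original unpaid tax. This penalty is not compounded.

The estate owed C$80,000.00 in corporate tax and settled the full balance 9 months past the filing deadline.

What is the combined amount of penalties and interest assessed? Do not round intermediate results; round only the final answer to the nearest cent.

Penalty (uncapped): 9 × 3% × C$80,000.00 = C$21,600.00; cap = 15% × C$80,000.00 = C$12,000.00 → penalty = C$12,000.00
Interest: C$80,000.00 × ((1 + 0.011)^9 − 1) = C$80,000.00 × 0.1034697… = C$8,277.5735…
Penalties + interest = C$12,000.0000 + C$8,277.5735… = C$20,277.57

C$20,277.57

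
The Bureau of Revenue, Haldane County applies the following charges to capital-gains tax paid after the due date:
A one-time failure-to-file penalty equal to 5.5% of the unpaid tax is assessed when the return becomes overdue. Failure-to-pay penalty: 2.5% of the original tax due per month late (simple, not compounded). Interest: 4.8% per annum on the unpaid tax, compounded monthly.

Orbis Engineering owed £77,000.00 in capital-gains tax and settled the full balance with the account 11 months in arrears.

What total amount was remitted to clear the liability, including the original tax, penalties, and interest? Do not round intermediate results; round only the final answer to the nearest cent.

Failure-to-file penalty: 5.5% × £77,000.00 = £4,235.00
Failure-to-pay penalty = 2.5% × £77,000.00 × 11 mo = £21,175.00
Interest (4.8%/yr ÷ 12 = 0.4%/month): £77,000.00 × ((1 + 0.004)^11 − 1) = £3,456.5797…
Total = £77,000.00 + £25,410.0000 + £3,456.5797… = £105,866.58

£105,866.58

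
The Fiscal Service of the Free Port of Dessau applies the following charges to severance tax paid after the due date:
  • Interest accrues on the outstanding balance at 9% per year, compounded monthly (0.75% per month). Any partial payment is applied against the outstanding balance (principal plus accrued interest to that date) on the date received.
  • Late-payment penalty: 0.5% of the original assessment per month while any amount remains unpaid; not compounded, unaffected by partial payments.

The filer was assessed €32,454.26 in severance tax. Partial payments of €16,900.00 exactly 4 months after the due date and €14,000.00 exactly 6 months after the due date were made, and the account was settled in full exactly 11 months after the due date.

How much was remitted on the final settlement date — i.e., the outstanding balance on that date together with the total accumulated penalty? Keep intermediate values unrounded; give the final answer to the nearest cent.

€4,679.02

Balance at month 4: €32,454.2600 × (1 + 0.0075)^4 = €33,438.8960…
After €16,900.00 payment: €33,438.8960… − €16,900.00 = €16,538.8960…
Balance at month 6: €16,538.8960… × (1 + 0.0075)^2 = €16,787.9097…
After €14,000.00 payment: €16,787.9097… − €14,000.00 = €2,787.9097…
Balance at month 11: €2,787.9097… × (1 + 0.0075)^5 = €2,894.0364…
Penalty: 11 × 0.5% × €32,454.26 = €1,784.98…
Final settlement = outstanding balance + penalty = €2,894.0364… + €1,784.98… = €4,679.02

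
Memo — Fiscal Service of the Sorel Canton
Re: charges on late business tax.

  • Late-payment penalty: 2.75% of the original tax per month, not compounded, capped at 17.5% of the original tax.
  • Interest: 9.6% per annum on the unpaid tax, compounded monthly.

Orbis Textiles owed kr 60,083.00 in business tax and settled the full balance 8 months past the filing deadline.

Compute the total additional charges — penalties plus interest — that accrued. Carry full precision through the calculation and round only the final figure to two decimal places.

kr 14,469.25

Penalty (uncapped): 8 × 2.75% × kr 60,083.00 = kr 13,218.26; cap = 17.5% × kr 60,083.00 = kr 10,514.53… → penalty = kr 10,514.53…
Interest (9.6%/yr ÷ 12 = 0.8%/month): kr 60,083.00 × ((1 + 0.008)^8 − 1) = kr 3,954.7208…
Penalties + interest = kr 10,514.5250 + kr 3,954.7208… = kr 14,469.25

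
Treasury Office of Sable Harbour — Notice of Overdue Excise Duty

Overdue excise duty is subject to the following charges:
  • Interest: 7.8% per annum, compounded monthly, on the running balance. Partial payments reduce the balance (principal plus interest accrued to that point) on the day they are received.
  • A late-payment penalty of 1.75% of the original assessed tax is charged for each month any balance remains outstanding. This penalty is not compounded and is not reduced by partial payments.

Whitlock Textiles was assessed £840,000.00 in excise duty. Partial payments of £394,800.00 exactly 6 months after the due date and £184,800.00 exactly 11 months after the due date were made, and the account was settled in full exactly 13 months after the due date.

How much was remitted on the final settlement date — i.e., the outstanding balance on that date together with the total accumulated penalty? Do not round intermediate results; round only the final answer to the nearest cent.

Monthly rate = 7.8% ÷ 12 = 0.65%
Balance at month 6: £840,000.0000 × (1 + 0.0065)^6 = £873,296.9863…
After £394,800.00 payment: £873,296.9863… − £394,800.00 = £478,496.9863…
Balance at month 11: £478,496.9863… × (1 + 0.0065)^5 = £494,251.6216…
After £184,800.00 payment: £494,251.6216… − £184,800.00 = £309,451.6216…
Balance at month 13: £309,451.6216… × (1 + 0.0065)^2 = £313,487.5670…
Penalty: 13 × 1.75% × £840,000.00 = £191,100.00
Final settlement = outstanding balance + penalty = £313,487.5670… + £191,100.00 = £504,587.57

£504,587.57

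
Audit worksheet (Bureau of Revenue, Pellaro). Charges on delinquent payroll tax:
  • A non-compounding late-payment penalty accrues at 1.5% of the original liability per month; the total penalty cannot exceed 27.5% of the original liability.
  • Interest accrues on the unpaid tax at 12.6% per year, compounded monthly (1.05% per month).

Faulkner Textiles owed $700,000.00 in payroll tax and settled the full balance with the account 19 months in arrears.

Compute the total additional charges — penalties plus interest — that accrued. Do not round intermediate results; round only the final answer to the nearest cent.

Penalty (uncapped): 19 × 1.5% × $700,000.00 = $199,500.00; cap = 27.5% × $700,000.00 = $192,500.00 → penalty = $192,500.00
Interest: $700,000.00 × ((1 + 0.0105)^19 − 1) = $700,000.00 × 0.2195231… = $153,666.1860…
Penalties + interest = $192,500.0000 + $153,666.1860… = $346,166.19

$346,166.19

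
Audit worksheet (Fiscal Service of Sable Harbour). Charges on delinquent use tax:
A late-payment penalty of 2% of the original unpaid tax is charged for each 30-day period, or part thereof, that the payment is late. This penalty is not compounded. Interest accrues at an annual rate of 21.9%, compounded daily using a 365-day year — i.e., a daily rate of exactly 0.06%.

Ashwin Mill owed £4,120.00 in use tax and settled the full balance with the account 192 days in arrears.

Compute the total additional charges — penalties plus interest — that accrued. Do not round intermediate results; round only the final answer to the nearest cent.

£1,079.68

Penalty periods: ⌈192/30⌉ = 7; penalty = 7 × 2% × £4,120.00 = £576.80
Interest: £4,120.00 × ((1 + 0.0006)^192 − 1) = £4,120.00 × 0.12205907… = £502.8834…
Penalties + interest = £576.8000 + £502.8834… = £1,079.68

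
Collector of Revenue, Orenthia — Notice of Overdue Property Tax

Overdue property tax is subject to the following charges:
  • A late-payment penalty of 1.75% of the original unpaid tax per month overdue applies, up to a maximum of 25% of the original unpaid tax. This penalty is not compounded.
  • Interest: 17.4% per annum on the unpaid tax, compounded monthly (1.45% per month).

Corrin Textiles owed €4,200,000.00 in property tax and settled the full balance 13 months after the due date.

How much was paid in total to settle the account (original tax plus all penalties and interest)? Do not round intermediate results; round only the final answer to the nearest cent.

€6,019,876.19

Penalty: 13 × 1.75% × €4,200,000.00 = €955,500.00 (below the 25% cap of €1,050,000.00)
Interest: €4,200,000.00 × ((1 + 0.0145)^13 − 1) = €4,200,000.00 × 0.2058039… = €864,376.1888…
Total = €4,200,000.00 + €955,500.0000 + €864,376.1888… = €6,019,876.19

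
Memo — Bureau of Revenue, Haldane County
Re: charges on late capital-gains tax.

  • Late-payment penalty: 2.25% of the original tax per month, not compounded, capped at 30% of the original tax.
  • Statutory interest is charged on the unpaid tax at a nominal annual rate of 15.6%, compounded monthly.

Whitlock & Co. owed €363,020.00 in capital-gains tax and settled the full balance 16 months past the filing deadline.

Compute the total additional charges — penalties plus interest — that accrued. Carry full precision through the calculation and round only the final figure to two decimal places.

Penalty (uncapped): 16 × 2.25% × €363,020.00 = €130,687.20; cap = 30% × €363,020.00 = €108,906.00 → penalty = €108,906.00
Interest (15.6%/yr ÷ 12 = 1.3%/month): €363,020.00 × ((1 + 0.013)^16 − 1) = €83,336.3096…
Penalties + interest = €108,906.0000 + €83,336.3096… = €192,242.31

€192,242.31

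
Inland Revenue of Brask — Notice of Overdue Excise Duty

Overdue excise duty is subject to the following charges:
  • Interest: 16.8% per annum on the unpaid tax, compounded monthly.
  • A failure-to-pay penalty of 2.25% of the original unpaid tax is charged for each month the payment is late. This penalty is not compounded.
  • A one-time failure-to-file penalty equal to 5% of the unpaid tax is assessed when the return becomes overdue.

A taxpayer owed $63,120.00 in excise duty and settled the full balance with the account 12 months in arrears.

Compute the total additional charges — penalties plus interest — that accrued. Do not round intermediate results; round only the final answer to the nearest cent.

Failure-to-file penalty: 5% × $63,120.00 = $3,156.00
Failure-to-pay penalty = 2.25% × $63,120.00 × 12 mo = $17,042.40
Interest (16.8%/yr ÷ 12 = 1.4%/month): $63,120.00 × ((1 + 0.014)^12 − 1) = $11,460.0122…
Penalties + interest = $20,198.4000 + $11,460.0122… = $31,658.41

$31,658.41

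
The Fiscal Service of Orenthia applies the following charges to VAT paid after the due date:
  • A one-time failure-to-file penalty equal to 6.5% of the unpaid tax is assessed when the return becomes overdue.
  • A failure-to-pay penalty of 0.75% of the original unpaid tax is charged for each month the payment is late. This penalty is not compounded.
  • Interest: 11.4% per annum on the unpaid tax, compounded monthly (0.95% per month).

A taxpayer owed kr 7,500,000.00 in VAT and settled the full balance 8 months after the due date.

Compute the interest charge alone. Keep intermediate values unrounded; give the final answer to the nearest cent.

Interest: kr 7,500,000.00 × ((1 + 0.0095)^8 − 1) = kr 7,500,000.00 × 0.0785756… = kr 589,316.9063…

kr 589,316.91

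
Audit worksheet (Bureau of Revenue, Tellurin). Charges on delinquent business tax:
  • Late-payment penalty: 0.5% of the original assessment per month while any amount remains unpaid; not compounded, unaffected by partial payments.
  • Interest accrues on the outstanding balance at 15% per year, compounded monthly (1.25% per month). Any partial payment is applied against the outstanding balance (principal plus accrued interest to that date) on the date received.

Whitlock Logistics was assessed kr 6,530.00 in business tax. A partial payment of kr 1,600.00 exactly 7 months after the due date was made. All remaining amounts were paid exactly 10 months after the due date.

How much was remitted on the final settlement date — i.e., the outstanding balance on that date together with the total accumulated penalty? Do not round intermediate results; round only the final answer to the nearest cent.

Balance at month 7: kr 6,530.0000 × (1 + 0.0125)^7 = kr 7,123.2536…
After kr 1,600.00 payment: kr 7,123.2536… − kr 1,600.00 = kr 5,523.2536…
Balance at month 10: kr 5,523.2536… × (1 + 0.0125)^3 = kr 5,732.9754…
Penalty: 10 × 0.5% × kr 6,530.00 = kr 326.50
Final settlement = outstanding balance + penalty = kr 5,732.9754… + kr 326.50 = kr 6,059.48

kr 6,059.48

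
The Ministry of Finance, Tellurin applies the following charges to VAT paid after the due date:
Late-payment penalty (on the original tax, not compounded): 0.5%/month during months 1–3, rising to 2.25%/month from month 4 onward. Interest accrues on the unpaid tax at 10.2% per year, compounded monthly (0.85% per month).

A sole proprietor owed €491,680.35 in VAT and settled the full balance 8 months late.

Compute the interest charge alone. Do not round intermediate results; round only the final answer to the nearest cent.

Interest: €491,680.35 × ((1 + 0.0085)^8 − 1) = €491,680.35 × 0.0700578… = €34,446.0234…

€34,446.02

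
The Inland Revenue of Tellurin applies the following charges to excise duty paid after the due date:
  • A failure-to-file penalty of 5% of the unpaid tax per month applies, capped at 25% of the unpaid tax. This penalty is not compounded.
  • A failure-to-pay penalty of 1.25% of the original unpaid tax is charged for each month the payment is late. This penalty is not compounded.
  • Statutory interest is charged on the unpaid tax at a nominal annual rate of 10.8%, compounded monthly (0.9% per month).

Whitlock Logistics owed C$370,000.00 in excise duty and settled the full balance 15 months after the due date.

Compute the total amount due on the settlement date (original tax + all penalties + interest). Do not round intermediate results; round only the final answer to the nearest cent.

C$585,097.96

Failure-to-file: 15 × 5% × C$370,000.00 = C$277,500.00, capped at 25% × C$370,000.00 = C$92,500.00
Failure-to-pay penalty = 1.25% × C$370,000.00 × 15 mo = C$69,375.00
Interest: C$370,000.00 × ((1 + 0.009)^15 − 1) = C$370,000.00 × 0.1438458… = C$53,222.9574…
Total = C$370,000.00 + C$161,875.0000 + C$53,222.9574… = C$585,097.96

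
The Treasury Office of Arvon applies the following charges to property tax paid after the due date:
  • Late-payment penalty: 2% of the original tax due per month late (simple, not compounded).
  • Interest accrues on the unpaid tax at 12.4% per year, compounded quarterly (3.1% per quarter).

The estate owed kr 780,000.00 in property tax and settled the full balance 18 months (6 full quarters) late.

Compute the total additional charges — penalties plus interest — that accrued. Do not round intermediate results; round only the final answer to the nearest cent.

kr 437,599.38

Late-payment penalty = 2% × kr 780,000.00 × 18 mo = kr 280,800.00
Interest: kr 780,000.00 × ((1 + 0.031)^6 − 1) = kr 780,000.00 × 0.2010248… = kr 156,799.3795…
Penalties + interest = kr 280,800.0000 + kr 156,799.3795… = kr 437,599.38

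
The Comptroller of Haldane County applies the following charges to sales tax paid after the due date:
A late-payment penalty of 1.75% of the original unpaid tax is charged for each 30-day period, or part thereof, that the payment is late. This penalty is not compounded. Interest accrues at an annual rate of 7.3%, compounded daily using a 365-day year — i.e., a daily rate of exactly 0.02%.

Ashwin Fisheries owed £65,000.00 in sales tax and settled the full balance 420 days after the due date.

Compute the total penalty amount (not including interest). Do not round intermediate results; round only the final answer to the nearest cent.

£15,925.00

Penalty periods: ⌈420/30⌉ = 14; penalty = 14 × 1.75% × £65,000.00 = £15,925.00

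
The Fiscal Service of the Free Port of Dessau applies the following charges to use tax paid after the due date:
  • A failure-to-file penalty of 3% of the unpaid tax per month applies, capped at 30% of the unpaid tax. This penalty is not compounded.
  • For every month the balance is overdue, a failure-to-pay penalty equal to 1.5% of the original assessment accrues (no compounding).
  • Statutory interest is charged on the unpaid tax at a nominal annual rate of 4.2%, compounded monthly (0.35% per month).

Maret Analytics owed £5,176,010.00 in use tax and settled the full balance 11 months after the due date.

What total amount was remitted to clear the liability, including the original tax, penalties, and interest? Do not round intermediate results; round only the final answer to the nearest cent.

Failure-to-file: 11 × 3% × £5,176,010.00 = £1,708,083.30, capped at 30% × £5,176,010.00 = £1,552,803.00
Failure-to-pay penalty = 1.5% × £5,176,010.00 × 11 mo = £854,041.65
Interest: £5,176,010.00 × ((1 + 0.0035)^11 − 1) = £5,176,010.00 × 0.0391809… = £202,800.5964…
Total = £5,176,010.00 + £2,406,844.6500 + £202,800.5964… = £7,785,655.25

£7,785,655.25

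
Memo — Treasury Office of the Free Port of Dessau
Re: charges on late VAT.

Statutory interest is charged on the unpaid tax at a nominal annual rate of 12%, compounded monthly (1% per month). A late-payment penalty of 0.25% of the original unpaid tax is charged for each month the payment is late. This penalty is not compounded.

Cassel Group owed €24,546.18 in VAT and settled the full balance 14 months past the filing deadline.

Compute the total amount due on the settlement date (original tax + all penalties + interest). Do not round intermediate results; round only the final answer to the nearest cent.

€29,074.32

Late-payment penalty: 14 × 0.25% × €24,546.18 = €859.12…
Interest: €24,546.18 × ((1 + 0.01)^14 − 1) = €24,546.18 × 0.1494742… = €3,669.0209…
Total = €24,546.18 + €859.1163 + €3,669.0209… = €29,074.32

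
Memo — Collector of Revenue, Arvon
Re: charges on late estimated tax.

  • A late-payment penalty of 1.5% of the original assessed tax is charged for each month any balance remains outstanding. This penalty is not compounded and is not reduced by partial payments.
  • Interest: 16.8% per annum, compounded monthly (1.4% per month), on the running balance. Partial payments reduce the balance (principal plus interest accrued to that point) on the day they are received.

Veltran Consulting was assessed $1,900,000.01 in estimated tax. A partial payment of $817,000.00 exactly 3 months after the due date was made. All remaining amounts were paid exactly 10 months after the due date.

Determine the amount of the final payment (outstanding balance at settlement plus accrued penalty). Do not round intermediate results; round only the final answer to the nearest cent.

$1,567,890.89

Balance at month 3: $1,900,000.0100 × (1 + 0.014)^3 = $1,980,922.4240…
After $817,000.00 payment: $1,980,922.4240… − $817,000.00 = $1,163,922.4240…
Balance at month 10: $1,163,922.4240… × (1 + 0.014)^7 = $1,282,890.8876…
Penalty: 10 × 1.5% × $1,900,000.01 = $285,000.00…
Final settlement = outstanding balance + penalty = $1,282,890.8876… + $285,000.00… = $1,567,890.89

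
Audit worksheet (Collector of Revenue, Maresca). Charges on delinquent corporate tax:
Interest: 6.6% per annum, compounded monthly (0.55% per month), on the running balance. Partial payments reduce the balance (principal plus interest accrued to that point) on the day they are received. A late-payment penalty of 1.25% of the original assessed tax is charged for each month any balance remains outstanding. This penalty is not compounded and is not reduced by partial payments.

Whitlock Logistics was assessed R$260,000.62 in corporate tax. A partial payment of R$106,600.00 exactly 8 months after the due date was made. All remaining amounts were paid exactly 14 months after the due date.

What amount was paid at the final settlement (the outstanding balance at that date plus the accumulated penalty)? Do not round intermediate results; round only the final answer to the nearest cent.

Balance at month 8: R$260,000.6200 × (1 + 0.0055)^8 = R$271,663.3070…
After R$106,600.00 payment: R$271,663.3070… − R$106,600.00 = R$165,063.3070…
Balance at month 14: R$165,063.3070… × (1 + 0.0055)^6 = R$170,585.8451…
Penalty: 14 × 1.25% × R$260,000.62 = R$45,500.11…
Final settlement = outstanding balance + penalty = R$170,585.8451… + R$45,500.11… = R$216,085.95

R$216,085.95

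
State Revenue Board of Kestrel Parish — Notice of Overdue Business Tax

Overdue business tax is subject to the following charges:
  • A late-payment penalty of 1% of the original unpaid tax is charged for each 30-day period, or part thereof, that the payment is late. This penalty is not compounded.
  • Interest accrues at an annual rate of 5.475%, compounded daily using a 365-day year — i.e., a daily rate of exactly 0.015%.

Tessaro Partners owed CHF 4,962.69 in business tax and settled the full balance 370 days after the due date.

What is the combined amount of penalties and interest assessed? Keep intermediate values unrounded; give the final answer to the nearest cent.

Penalty periods: ⌈370/30⌉ = 13; penalty = 13 × 1% × CHF 4,962.69 = CHF 645.15…
Interest: CHF 4,962.69 × ((1 + 0.00015)^370 − 1) = CHF 4,962.69 × 0.05706462… = CHF 283.1940…
Penalties + interest = CHF 645.1497 + CHF 283.1940… = CHF 928.34

CHF 928.34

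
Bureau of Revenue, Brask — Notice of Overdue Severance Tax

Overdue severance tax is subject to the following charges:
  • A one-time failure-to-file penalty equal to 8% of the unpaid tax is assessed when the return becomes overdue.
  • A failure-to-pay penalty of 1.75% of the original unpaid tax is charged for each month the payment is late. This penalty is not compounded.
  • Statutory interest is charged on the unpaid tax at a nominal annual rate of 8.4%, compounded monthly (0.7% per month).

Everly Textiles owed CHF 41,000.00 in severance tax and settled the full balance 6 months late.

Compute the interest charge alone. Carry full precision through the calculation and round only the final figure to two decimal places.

CHF 1,752.42

Interest: CHF 41,000.00 × ((1 + 0.007)^6 − 1) = CHF 41,000.00 × 0.0427419… = CHF 1,752.4177…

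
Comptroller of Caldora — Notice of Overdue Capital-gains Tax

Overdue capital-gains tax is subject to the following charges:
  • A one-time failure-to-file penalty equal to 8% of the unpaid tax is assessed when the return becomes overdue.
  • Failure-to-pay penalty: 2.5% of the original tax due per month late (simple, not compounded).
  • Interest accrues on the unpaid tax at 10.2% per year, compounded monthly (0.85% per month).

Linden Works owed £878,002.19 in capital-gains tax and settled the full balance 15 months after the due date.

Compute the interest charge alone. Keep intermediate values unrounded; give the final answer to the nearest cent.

Interest: £878,002.19 × ((1 + 0.0085)^15 − 1) = £878,002.19 × 0.1353729… = £118,857.7355…

£118,857.74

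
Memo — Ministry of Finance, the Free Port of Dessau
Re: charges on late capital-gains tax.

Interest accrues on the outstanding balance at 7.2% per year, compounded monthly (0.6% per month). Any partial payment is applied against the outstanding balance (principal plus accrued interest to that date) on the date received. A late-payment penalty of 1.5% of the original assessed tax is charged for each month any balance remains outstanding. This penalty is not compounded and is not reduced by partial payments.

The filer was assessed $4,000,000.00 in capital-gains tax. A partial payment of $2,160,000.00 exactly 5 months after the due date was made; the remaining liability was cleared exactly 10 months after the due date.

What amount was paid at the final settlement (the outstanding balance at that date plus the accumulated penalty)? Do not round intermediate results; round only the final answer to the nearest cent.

Balance at month 5: $4,000,000.0000 × (1 + 0.006)^5 = $4,121,448.6660…
After $2,160,000.00 payment: $4,121,448.6660… − $2,160,000.00 = $1,961,448.6660…
Balance at month 10: $1,961,448.6660… × (1 + 0.006)^5 = $2,021,002.4969…
Penalty: 10 × 1.5% × $4,000,000.00 = $600,000.00
Final settlement = outstanding balance + penalty = $2,021,002.4969… + $600,000.00 = $2,621,002.50

$2,621,002.50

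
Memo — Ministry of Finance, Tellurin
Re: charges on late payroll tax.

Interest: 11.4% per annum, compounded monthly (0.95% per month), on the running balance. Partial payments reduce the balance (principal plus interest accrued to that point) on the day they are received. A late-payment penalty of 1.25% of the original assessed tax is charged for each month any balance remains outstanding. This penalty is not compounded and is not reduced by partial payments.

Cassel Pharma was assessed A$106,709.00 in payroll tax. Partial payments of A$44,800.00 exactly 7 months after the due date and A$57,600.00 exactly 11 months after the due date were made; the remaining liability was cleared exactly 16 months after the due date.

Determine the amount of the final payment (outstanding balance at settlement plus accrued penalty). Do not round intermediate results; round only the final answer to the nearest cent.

A$36,311.37

Balance at month 7: A$106,709.0000 × (1 + 0.0095)^7 = A$114,010.6215…
After A$44,800.00 payment: A$114,010.6215… − A$44,800.00 = A$69,210.6215…
Balance at month 11: A$69,210.6215… × (1 + 0.0095)^4 = A$71,878.3406…
After A$57,600.00 payment: A$71,878.3406… − A$57,600.00 = A$14,278.3406…
Balance at month 16: A$14,278.3406… × (1 + 0.0095)^5 = A$14,969.5709…
Penalty: 16 × 1.25% × A$106,709.00 = A$21,341.80
Final settlement = outstanding balance + penalty = A$14,969.5709… + A$21,341.80 = A$36,311.37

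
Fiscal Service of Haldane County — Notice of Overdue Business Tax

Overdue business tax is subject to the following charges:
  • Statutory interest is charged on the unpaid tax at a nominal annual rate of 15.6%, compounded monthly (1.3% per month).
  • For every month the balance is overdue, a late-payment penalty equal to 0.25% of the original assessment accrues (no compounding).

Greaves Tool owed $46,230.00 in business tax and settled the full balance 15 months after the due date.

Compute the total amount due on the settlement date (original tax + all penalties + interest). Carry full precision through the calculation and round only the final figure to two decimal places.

Late-payment penalty = 0.25% × $46,230.00 × 15 mo = $1,733.63…
Interest: $46,230.00 × ((1 + 0.013)^15 − 1) = $46,230.00 × 0.2137848… = $9,883.2695…
Total = $46,230.00 + $1,733.6250 + $9,883.2695… = $57,846.89

$57,846.89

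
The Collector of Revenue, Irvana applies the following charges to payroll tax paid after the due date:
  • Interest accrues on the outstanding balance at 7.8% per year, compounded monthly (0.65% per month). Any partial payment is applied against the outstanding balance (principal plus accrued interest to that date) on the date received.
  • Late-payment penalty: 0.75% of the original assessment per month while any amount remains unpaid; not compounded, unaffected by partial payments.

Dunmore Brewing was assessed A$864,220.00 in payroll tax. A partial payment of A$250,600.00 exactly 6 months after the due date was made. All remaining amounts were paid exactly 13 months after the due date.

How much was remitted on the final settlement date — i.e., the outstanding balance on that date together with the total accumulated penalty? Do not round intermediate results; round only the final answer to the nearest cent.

A$762,198.00

Balance at month 6: A$864,220.0000 × (1 + 0.0065)^6 = A$898,477.0494…
After A$250,600.00 payment: A$898,477.0494… − A$250,600.00 = A$647,877.0494…
Balance at month 13: A$647,877.0494… × (1 + 0.0065)^7 = A$677,936.5520…
Penalty: 13 × 0.75% × A$864,220.00 = A$84,261.45
Final settlement = outstanding balance + penalty = A$677,936.5520… + A$84,261.45 = A$762,198.00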